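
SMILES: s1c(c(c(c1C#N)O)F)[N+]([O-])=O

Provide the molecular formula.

C5HFN2O3S

Heavy atoms from the SMILES: 5 C, 1 F, 2 N, 3 O, 1 S.
Implicit hydrogens by atom environment:
  4 × C (aromatic): no H
  1 × C: no H
  1 × F: no H
  1 × N (charge +1): no H
  1 × N: no H
  1 × O: 1 H
  1 × O: no H
  1 × O (charge -1): no H
  1 × S (aromatic): no H
  Total hydrogens = 1.
Molecular formula: C5HFN2O3S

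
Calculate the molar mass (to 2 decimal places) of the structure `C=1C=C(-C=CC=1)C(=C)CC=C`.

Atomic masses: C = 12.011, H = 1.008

144.22

Molecular formula: C11H12.
M = 11×12.011 + 12×1.008 = 144.22 g/mol.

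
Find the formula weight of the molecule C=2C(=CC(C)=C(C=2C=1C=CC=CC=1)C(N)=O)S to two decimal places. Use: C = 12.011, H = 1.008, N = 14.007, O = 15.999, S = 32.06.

243.32

Molecular formula: C14H13NOS.
M = 14×12.011 + 13×1.008 + 1×14.007 + 1×15.999 + 1×32.06 = 243.32 g/mol.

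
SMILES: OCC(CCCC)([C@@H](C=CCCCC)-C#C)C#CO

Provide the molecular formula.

C17H26O2

Heavy atoms from the SMILES: 17 C, 2 O.
Implicit hydrogens by atom environment:
  7 × C: 2 H each → 14
  4 × C: 1 H each → 4
  4 × C: no H
  2 × C: 3 H each → 6
  2 × O: 1 H each → 2
  Total hydrogens = 26.
Molecular formula: C17H26O2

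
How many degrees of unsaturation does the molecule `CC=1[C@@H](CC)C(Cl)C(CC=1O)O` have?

Molecular formula from the SMILES: C9H15ClO2.
DoU = (2C + 2 + N − H − X)/2 = (2·9 + 2 + 0 − 15 − 1)/2 = 4/2 = 2.
(Structurally: 1 ring(s) + 1 π bond(s) = 2.)

2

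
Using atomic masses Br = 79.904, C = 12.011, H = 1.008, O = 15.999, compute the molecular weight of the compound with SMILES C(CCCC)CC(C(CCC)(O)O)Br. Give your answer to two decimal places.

267.21

Molecular formula: C11H23BrO2.
M = 1×79.904 + 11×12.011 + 23×1.008 + 2×15.999 = 267.21 g/mol.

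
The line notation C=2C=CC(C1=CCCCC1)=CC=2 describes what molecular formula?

C12H14

Heavy atoms from the SMILES: 12 C.
Implicit hydrogens by atom environment:
  5 × C (aromatic): 1 H each → 5
  4 × C: 2 H each → 8
  1 × C: 1 H
  1 × C: no H
  1 × C (aromatic): no H
  Total hydrogens = 14.
Molecular formula: C12H14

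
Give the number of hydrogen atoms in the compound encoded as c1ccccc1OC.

8

Hydrogens are implicit in SMILES; fill each atom to its normal valence:
  5 × C (aromatic): 1 H each → 5
  1 × C: 3 H
  1 × C (aromatic): no H
  1 × O: no H
  Total hydrogens = 8.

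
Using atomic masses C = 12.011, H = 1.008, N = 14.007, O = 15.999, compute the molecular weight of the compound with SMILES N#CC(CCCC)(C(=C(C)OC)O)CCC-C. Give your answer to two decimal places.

239.36

Molecular formula: C14H25NO2.
M = 14×12.011 + 25×1.008 + 1×14.007 + 2×15.999 = 239.36 g/mol.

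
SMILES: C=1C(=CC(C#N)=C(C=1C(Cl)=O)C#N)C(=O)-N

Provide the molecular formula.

C10H4ClN3O2

Heavy atoms from the SMILES: 10 C, 1 Cl, 3 N, 2 O.
Implicit hydrogens by atom environment:
  4 × C (aromatic): no H
  4 × C: no H
  2 × C (aromatic): 1 H each → 2
  2 × N: no H
  2 × O: no H
  1 × Cl: no H
  1 × N: 2 H
  Total hydrogens = 4.
Molecular formula: C10H4ClN3O2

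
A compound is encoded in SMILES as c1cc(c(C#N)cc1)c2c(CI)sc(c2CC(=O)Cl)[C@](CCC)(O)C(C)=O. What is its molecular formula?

Heavy atoms from the SMILES: 20 C, 1 Cl, 1 I, 1 N, 3 O, 1 S.
Implicit hydrogens by atom environment:
  6 × C (aromatic): no H
  4 × C: 2 H each → 8
  4 × C (aromatic): 1 H each → 4
  4 × C: no H
  2 × C: 3 H each → 6
  2 × O: no H
  1 × Cl: no H
  1 × I: no H
  1 × N: no H
  1 × O: 1 H
  1 × S (aromatic): no H
  Total hydrogens = 19.
Molecular formula: C20H19ClINO3S

C20H19ClINO3S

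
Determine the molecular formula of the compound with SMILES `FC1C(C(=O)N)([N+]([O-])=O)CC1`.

C5H7FN2O3

Heavy atoms from the SMILES: 5 C, 1 F, 2 N, 3 O.
Implicit hydrogens by atom environment:
  2 × C: 2 H each → 4
  2 × C: no H
  2 × O: no H
  1 × C: 1 H
  1 × F: no H
  1 × N: 2 H
  1 × N (charge +1): no H
  1 × O (charge -1): no H
  Total hydrogens = 7.
Molecular formula: C5H7FN2O3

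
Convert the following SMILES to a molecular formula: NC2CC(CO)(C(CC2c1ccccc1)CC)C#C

C17H23NO

Heavy atoms from the SMILES: 17 C, 1 N, 1 O.
Implicit hydrogens by atom environment:
  5 × C (aromatic): 1 H each → 5
  4 × C: 2 H each → 8
  4 × C: 1 H each → 4
  2 × C: no H
  1 × C: 3 H
  1 × C (aromatic): no H
  1 × N: 2 H
  1 × O: 1 H
  Total hydrogens = 23.
Molecular formula: C17H23NO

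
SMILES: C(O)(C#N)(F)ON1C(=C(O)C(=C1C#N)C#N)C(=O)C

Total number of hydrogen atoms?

5

Hydrogens are implicit in SMILES; fill each atom to its normal valence:
  5 × C: no H
  4 × C (aromatic): no H
  3 × N: no H
  2 × O: 1 H each → 2
  2 × O: no H
  1 × C: 3 H
  1 × F: no H
  1 × N (aromatic): no H
  Total hydrogens = 5.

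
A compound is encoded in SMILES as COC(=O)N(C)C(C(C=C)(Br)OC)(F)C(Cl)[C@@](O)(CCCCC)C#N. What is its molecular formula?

C16H25BrClFN2O4

Heavy atoms from the SMILES: 1 Br, 16 C, 1 Cl, 1 F, 2 N, 4 O.
Implicit hydrogens by atom environment:
  5 × C: 2 H each → 10
  5 × C: no H
  4 × C: 3 H each → 12
  3 × O: no H
  2 × C: 1 H each → 2
  2 × N: no H
  1 × Br: no H
  1 × Cl: no H
  1 × F: no H
  1 × O: 1 H
  Total hydrogens = 25.
Molecular formula: C16H25BrClFN2O4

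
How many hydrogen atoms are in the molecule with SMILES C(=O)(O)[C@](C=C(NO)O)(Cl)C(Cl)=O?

Hydrogens are implicit in SMILES; fill each atom to its normal valence:
  4 × C: no H
  3 × O: 1 H each → 3
  2 × Cl: no H
  2 × O: no H
  1 × C: 1 H
  1 × N: 1 H
  Total hydrogens = 5.

5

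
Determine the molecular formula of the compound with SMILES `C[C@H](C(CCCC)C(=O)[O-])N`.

C8H16NO2-

Heavy atoms from the SMILES: 8 C, 1 N, 2 O.
Implicit hydrogens by atom environment:
  3 × C: 2 H each → 6
  2 × C: 3 H each → 6
  2 × C: 1 H each → 2
  1 × C: no H
  1 × N: 2 H
  1 × O: no H
  1 × O (charge -1): no H
  Total hydrogens = 16.
Net charge -1.
Molecular formula: C8H16NO2-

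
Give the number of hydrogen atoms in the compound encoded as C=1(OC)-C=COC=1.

6

Hydrogens are implicit in SMILES; fill each atom to its normal valence:
  3 × C (aromatic): 1 H each → 3
  1 × C: 3 H
  1 × C (aromatic): no H
  1 × O (aromatic): no H
  1 × O: no H
  Total hydrogens = 6.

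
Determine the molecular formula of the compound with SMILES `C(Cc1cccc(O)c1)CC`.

C10H14O

Heavy atoms from the SMILES: 10 C, 1 O.
Implicit hydrogens by atom environment:
  4 × C (aromatic): 1 H each → 4
  3 × C: 2 H each → 6
  2 × C (aromatic): no H
  1 × C: 3 H
  1 × O: 1 H
  Total hydrogens = 14.
Molecular formula: C10H14O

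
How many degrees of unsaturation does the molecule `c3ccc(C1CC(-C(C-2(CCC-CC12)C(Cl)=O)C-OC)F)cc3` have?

7

Molecular formula from the SMILES: C19H24ClFO2.
DoU = (2C + 2 + N − H − X)/2 = (2·19 + 2 + 0 − 24 − 2)/2 = 14/2 = 7.
(Structurally: 3 ring(s) + 4 π bond(s) = 7.)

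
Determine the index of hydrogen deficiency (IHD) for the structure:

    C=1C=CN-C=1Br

Molecular formula from the SMILES: C4H4BrN.
DoU = (2C + 2 + N − H − X)/2 = (2·4 + 2 + 1 − 4 − 1)/2 = 6/2 = 3.
(Structurally: 1 ring(s) + 2 π bond(s) = 3.)

3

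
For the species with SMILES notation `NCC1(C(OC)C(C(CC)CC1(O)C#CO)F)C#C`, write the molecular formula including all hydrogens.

Heavy atoms from the SMILES: 14 C, 1 F, 1 N, 3 O.
Implicit hydrogens by atom environment:
  5 × C: no H
  4 × C: 1 H each → 4
  3 × C: 2 H each → 6
  2 × C: 3 H each → 6
  2 × O: 1 H each → 2
  1 × F: no H
  1 × N: 2 H
  1 × O: no H
  Total hydrogens = 20.
Molecular formula: C14H20FNO3

C14H20FNO3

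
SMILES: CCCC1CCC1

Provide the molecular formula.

Heavy atoms from the SMILES: 7 C.
Implicit hydrogens by atom environment:
  5 × C: 2 H each → 10
  1 × C: 3 H
  1 × C: 1 H
  Total hydrogens = 14.
Molecular formula: C7H14

C7H14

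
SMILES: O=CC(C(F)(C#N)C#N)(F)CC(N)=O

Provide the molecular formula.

Heavy atoms from the SMILES: 7 C, 2 F, 3 N, 2 O.
Implicit hydrogens by atom environment:
  5 × C: no H
  2 × F: no H
  2 × N: no H
  2 × O: no H
  1 × C: 2 H
  1 × C: 1 H
  1 × N: 2 H
  Total hydrogens = 5.
Molecular formula: C7H5F2N3O2

C7H5F2N3O2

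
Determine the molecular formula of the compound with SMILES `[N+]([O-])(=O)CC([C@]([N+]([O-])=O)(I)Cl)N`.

Heavy atoms from the SMILES: 3 C, 1 Cl, 1 I, 3 N, 4 O.
Implicit hydrogens by atom environment:
  2 × N (charge +1): no H
  2 × O: no H
  2 × O (charge -1): no H
  1 × C: 2 H
  1 × C: 1 H
  1 × C: no H
  1 × Cl: no H
  1 × I: no H
  1 × N: 2 H
  Total hydrogens = 5.
Molecular formula: C3H5ClIN3O4

C3H5ClIN3O4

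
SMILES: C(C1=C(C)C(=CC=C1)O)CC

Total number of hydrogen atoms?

14

Hydrogens are implicit in SMILES; fill each atom to its normal valence:
  3 × C (aromatic): 1 H each → 3
  3 × C (aromatic): no H
  2 × C: 3 H each → 6
  2 × C: 2 H each → 4
  1 × O: 1 H
  Total hydrogens = 14.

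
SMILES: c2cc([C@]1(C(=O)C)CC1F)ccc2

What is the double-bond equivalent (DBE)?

Molecular formula from the SMILES: C11H11FO.
DoU = (2C + 2 + N − H − X)/2 = (2·11 + 2 + 0 − 11 − 1)/2 = 12/2 = 6.
(Structurally: 2 ring(s) + 4 π bond(s) = 6.)

6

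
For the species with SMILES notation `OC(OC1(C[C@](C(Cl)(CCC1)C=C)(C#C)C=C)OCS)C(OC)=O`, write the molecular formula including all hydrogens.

Heavy atoms from the SMILES: 17 C, 1 Cl, 5 O, 1 S.
Implicit hydrogens by atom environment:
  7 × C: 2 H each → 14
  5 × C: no H
  4 × C: 1 H each → 4
  4 × O: no H
  1 × C: 3 H
  1 × Cl: no H
  1 × O: 1 H
  1 × S: 1 H
  Total hydrogens = 23.
Molecular formula: C17H23ClO5S

C17H23ClO5S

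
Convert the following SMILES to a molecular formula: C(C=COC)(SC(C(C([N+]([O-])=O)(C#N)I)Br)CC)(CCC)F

Heavy atoms from the SMILES: 1 Br, 13 C, 1 F, 1 I, 2 N, 3 O, 1 S.
Implicit hydrogens by atom environment:
  4 × C: 1 H each → 4
  3 × C: 3 H each → 9
  3 × C: 2 H each → 6
  3 × C: no H
  2 × O: no H
  1 × Br: no H
  1 × F: no H
  1 × I: no H
  1 × N: no H
  1 × N (charge +1): no H
  1 × O (charge -1): no H
  1 × S: no H
  Total hydrogens = 19.
Molecular formula: C13H19BrFIN2O3S

C13H19BrFIN2O3S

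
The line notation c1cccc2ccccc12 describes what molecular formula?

Heavy atoms from the SMILES: 10 C.
Implicit hydrogens by atom environment:
  8 × C (aromatic): 1 H each → 8
  2 × C (aromatic): no H
  Total hydrogens = 8.
Molecular formula: C10H8

C10H8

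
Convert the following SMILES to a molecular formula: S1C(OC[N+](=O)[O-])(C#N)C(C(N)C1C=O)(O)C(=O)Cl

C8H8ClN3O6S

Heavy atoms from the SMILES: 8 C, 1 Cl, 3 N, 6 O, 1 S.
Implicit hydrogens by atom environment:
  4 × C: no H
  4 × O: no H
  3 × C: 1 H each → 3
  1 × C: 2 H
  1 × Cl: no H
  1 × N: 2 H
  1 × N: no H
  1 × N (charge +1): no H
  1 × O: 1 H
  1 × O (charge -1): no H
  1 × S: no H
  Total hydrogens = 8.
Molecular formula: C8H8ClN3O6S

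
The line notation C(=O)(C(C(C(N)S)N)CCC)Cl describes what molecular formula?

Heavy atoms from the SMILES: 7 C, 1 Cl, 2 N, 1 O, 1 S.
Implicit hydrogens by atom environment:
  3 × C: 1 H each → 3
  2 × C: 2 H each → 4
  2 × N: 2 H each → 4
  1 × C: 3 H
  1 × C: no H
  1 × Cl: no H
  1 × O: no H
  1 × S: 1 H
  Total hydrogens = 15.
Molecular formula: C7H15ClN2OS

C7H15ClN2OS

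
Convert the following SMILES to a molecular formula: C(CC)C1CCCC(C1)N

C9H19N

Heavy atoms from the SMILES: 9 C, 1 N.
Implicit hydrogens by atom environment:
  6 × C: 2 H each → 12
  2 × C: 1 H each → 2
  1 × C: 3 H
  1 × N: 2 H
  Total hydrogens = 19.
Molecular formula: C9H19N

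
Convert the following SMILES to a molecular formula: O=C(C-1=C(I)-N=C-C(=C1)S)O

Heavy atoms from the SMILES: 6 C, 1 I, 1 N, 2 O, 1 S.
Implicit hydrogens by atom environment:
  3 × C (aromatic): no H
  2 × C (aromatic): 1 H each → 2
  1 × C: no H
  1 × I: no H
  1 × N (aromatic): no H
  1 × O: 1 H
  1 × O: no H
  1 × S: 1 H
  Total hydrogens = 4.
Molecular formula: C6H4INO2S

C6H4INO2S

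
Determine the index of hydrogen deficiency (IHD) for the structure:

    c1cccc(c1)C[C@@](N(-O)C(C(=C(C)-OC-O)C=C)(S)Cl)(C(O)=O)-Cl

Molecular formula from the SMILES: C16H19Cl2NO5S.
DoU = (2C + 2 + N − H − X)/2 = (2·16 + 2 + 1 − 19 − 2)/2 = 14/2 = 7.
(Structurally: 1 ring(s) + 6 π bond(s) = 7.)

7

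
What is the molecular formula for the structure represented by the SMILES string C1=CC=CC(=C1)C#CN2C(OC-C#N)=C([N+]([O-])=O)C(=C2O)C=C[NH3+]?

Heavy atoms from the SMILES: 16 C, 4 N, 4 O.
Implicit hydrogens by atom environment:
  5 × C (aromatic): 1 H each → 5
  5 × C (aromatic): no H
  3 × C: no H
  2 × C: 1 H each → 2
  2 × O: no H
  1 × C: 2 H
  1 × N (charge +1): 3 H
  1 × N (aromatic): no H
  1 × N (charge +1): no H
  1 × N: no H
  1 × O: 1 H
  1 × O (charge -1): no H
  Total hydrogens = 13.
Net charge +1.
Molecular formula: C16H13N4O4+

C16H13N4O4+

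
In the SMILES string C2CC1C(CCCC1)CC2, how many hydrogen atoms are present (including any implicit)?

18

Hydrogens are implicit in SMILES; fill each atom to its normal valence:
  8 × C: 2 H each → 16
  2 × C: 1 H each → 2
  Total hydrogens = 18.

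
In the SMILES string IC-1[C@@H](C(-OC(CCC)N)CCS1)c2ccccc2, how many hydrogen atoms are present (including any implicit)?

22

Hydrogens are implicit in SMILES; fill each atom to its normal valence:
  5 × C (aromatic): 1 H each → 5
  4 × C: 2 H each → 8
  4 × C: 1 H each → 4
  1 × C: 3 H
  1 × C (aromatic): no H
  1 × I: no H
  1 × N: 2 H
  1 × O: no H
  1 × S: no H
  Total hydrogens = 22.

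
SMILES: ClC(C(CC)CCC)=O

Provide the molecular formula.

Heavy atoms from the SMILES: 7 C, 1 Cl, 1 O.
Implicit hydrogens by atom environment:
  3 × C: 2 H each → 6
  2 × C: 3 H each → 6
  1 × C: 1 H
  1 × C: no H
  1 × Cl: no H
  1 × O: no H
  Total hydrogens = 13.
Molecular formula: C7H13ClO

C7H13ClO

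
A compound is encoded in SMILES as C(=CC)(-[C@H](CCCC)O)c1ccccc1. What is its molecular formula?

Heavy atoms from the SMILES: 14 C, 1 O.
Implicit hydrogens by atom environment:
  5 × C (aromatic): 1 H each → 5
  3 × C: 2 H each → 6
  2 × C: 3 H each → 6
  2 × C: 1 H each → 2
  1 × C: no H
  1 × C (aromatic): no H
  1 × O: 1 H
  Total hydrogens = 20.
Molecular formula: C14H20O

C14H20O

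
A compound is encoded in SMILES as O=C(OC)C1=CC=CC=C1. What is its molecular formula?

Heavy atoms from the SMILES: 8 C, 2 O.
Implicit hydrogens by atom environment:
  5 × C (aromatic): 1 H each → 5
  2 × O: no H
  1 × C: 3 H
  1 × C (aromatic): no H
  1 × C: no H
  Total hydrogens = 8.
Molecular formula: C8H8O2

C8H8O2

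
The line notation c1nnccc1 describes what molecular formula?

C4H4N2

Heavy atoms from the SMILES: 4 C, 2 N.
Implicit hydrogens by atom environment:
  4 × C (aromatic): 1 H each → 4
  2 × N (aromatic): no H
  Total hydrogens = 4.
Molecular formula: C4H4N2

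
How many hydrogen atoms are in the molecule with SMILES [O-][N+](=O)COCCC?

Hydrogens are implicit in SMILES; fill each atom to its normal valence:
  3 × C: 2 H each → 6
  2 × O: no H
  1 × C: 3 H
  1 × N (charge +1): no H
  1 × O (charge -1): no H
  Total hydrogens = 9.

9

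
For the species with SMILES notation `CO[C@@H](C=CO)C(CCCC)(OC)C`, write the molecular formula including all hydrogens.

C11H22O3

Heavy atoms from the SMILES: 11 C, 3 O.
Implicit hydrogens by atom environment:
  4 × C: 3 H each → 12
  3 × C: 2 H each → 6
  3 × C: 1 H each → 3
  2 × O: no H
  1 × C: no H
  1 × O: 1 H
  Total hydrogens = 22.
Molecular formula: C11H22O3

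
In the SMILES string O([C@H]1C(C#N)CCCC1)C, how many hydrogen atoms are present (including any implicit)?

Hydrogens are implicit in SMILES; fill each atom to its normal valence:
  4 × C: 2 H each → 8
  2 × C: 1 H each → 2
  1 × C: 3 H
  1 × C: no H
  1 × N: no H
  1 × O: no H
  Total hydrogens = 13.

13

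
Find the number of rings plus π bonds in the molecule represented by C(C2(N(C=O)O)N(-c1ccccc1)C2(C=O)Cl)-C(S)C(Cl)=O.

Molecular formula from the SMILES: C13H12Cl2N2O4S.
DoU = (2C + 2 + N − H − X)/2 = (2·13 + 2 + 2 − 12 − 2)/2 = 16/2 = 8.
(Structurally: 2 ring(s) + 6 π bond(s) = 8.)

8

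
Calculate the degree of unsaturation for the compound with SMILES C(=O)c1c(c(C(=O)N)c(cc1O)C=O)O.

Molecular formula from the SMILES: C9H7NO5.
DoU = (2C + 2 + N − H − X)/2 = (2·9 + 2 + 1 − 7 − 0)/2 = 14/2 = 7.
(Structurally: 1 ring(s) + 6 π bond(s) = 7.)

7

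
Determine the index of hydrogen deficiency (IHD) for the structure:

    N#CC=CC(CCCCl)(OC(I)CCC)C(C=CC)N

Molecular formula from the SMILES: C15H24ClIN2O.
DoU = (2C + 2 + N − H − X)/2 = (2·15 + 2 + 2 − 24 − 2)/2 = 8/2 = 4.
(Structurally: 0 ring(s) + 4 π bond(s) = 4.)

4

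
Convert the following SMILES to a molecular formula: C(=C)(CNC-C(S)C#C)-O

C7H11NOS

Heavy atoms from the SMILES: 7 C, 1 N, 1 O, 1 S.
Implicit hydrogens by atom environment:
  3 × C: 2 H each → 6
  2 × C: 1 H each → 2
  2 × C: no H
  1 × N: 1 H
  1 × O: 1 H
  1 × S: 1 H
  Total hydrogens = 11.
Molecular formula: C7H11NOS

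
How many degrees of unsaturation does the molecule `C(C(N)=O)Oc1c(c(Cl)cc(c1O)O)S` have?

Molecular formula from the SMILES: C8H8ClNO4S.
DoU = (2C + 2 + N − H − X)/2 = (2·8 + 2 + 1 − 8 − 1)/2 = 10/2 = 5.
(Structurally: 1 ring(s) + 4 π bond(s) = 5.)

5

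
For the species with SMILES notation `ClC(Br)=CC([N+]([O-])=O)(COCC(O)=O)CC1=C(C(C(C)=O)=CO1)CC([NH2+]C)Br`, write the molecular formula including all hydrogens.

C16H20Br2ClN2O7+

Heavy atoms from the SMILES: 2 Br, 16 C, 1 Cl, 2 N, 7 O.
Implicit hydrogens by atom environment:
  4 × C: 2 H each → 8
  4 × C: no H
  4 × O: no H
  3 × C (aromatic): no H
  2 × Br: no H
  2 × C: 3 H each → 6
  2 × C: 1 H each → 2
  1 × C (aromatic): 1 H
  1 × Cl: no H
  1 × N (charge +1): 2 H
  1 × N (charge +1): no H
  1 × O: 1 H
  1 × O (aromatic): no H
  1 × O (charge -1): no H
  Total hydrogens = 20.
Net charge +1.
Molecular formula: C16H20Br2ClN2O7+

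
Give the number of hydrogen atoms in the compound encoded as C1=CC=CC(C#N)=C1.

Hydrogens are implicit in SMILES; fill each atom to its normal valence:
  5 × C (aromatic): 1 H each → 5
  1 × C (aromatic): no H
  1 × C: no H
  1 × N: no H
  Total hydrogens = 5.

5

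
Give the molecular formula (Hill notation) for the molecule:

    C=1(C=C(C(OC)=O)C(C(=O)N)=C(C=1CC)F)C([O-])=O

C12H11FNO5-

Heavy atoms from the SMILES: 12 C, 1 F, 1 N, 5 O.
Implicit hydrogens by atom environment:
  5 × C (aromatic): no H
  4 × O: no H
  3 × C: no H
  2 × C: 3 H each → 6
  1 × C: 2 H
  1 × C (aromatic): 1 H
  1 × F: no H
  1 × N: 2 H
  1 × O (charge -1): no H
  Total hydrogens = 11.
Net charge -1.
Molecular formula: C12H11FNO5-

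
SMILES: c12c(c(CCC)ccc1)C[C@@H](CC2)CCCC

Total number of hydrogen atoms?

26

Hydrogens are implicit in SMILES; fill each atom to its normal valence:
  8 × C: 2 H each → 16
  3 × C (aromatic): 1 H each → 3
  3 × C (aromatic): no H
  2 × C: 3 H each → 6
  1 × C: 1 H
  Total hydrogens = 26.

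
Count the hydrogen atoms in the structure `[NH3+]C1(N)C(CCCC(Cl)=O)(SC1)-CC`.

Hydrogens are implicit in SMILES; fill each atom to its normal valence:
  5 × C: 2 H each → 10
  3 × C: no H
  1 × C: 3 H
  1 × Cl: no H
  1 × N (charge +1): 3 H
  1 × N: 2 H
  1 × O: no H
  1 × S: no H
  Total hydrogens = 18.

18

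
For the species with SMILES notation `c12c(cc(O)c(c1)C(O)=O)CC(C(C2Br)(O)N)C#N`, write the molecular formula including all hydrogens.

C12H11BrN2O4

Heavy atoms from the SMILES: 1 Br, 12 C, 2 N, 4 O.
Implicit hydrogens by atom environment:
  4 × C (aromatic): no H
  3 × C: no H
  3 × O: 1 H each → 3
  2 × C (aromatic): 1 H each → 2
  2 × C: 1 H each → 2
  1 × Br: no H
  1 × C: 2 H
  1 × N: 2 H
  1 × N: no H
  1 × O: no H
  Total hydrogens = 11.
Molecular formula: C12H11BrN2O4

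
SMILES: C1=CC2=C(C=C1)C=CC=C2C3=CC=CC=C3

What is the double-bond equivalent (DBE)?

Molecular formula from the SMILES: C16H12.
DoU = (2C + 2 + N − H − X)/2 = (2·16 + 2 + 0 − 12 − 0)/2 = 22/2 = 11.
(Structurally: 3 ring(s) + 8 π bond(s) = 11.)

11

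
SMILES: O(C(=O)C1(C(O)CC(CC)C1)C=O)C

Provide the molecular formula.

Heavy atoms from the SMILES: 10 C, 4 O.
Implicit hydrogens by atom environment:
  3 × C: 2 H each → 6
  3 × C: 1 H each → 3
  3 × O: no H
  2 × C: 3 H each → 6
  2 × C: no H
  1 × O: 1 H
  Total hydrogens = 16.
Molecular formula: C10H16O4

C10H16O4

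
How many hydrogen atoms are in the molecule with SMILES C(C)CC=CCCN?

Hydrogens are implicit in SMILES; fill each atom to its normal valence:
  4 × C: 2 H each → 8
  2 × C: 1 H each → 2
  1 × C: 3 H
  1 × N: 2 H
  Total hydrogens = 15.

15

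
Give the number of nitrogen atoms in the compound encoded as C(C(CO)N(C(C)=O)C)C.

1

The symbol for nitrogen appears 1 time in the SMILES.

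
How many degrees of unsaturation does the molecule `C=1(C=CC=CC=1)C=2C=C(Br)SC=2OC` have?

Molecular formula from the SMILES: C11H9BrOS.
DoU = (2C + 2 + N − H − X)/2 = (2·11 + 2 + 0 − 9 − 1)/2 = 14/2 = 7.
(Structurally: 2 ring(s) + 5 π bond(s) = 7.)

7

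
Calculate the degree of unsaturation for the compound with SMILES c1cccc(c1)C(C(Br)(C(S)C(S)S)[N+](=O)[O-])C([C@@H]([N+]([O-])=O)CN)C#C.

8

Molecular formula from the SMILES: C15H18BrN3O4S3.
DoU = (2C + 2 + N − H − X)/2 = (2·15 + 2 + 3 − 18 − 1)/2 = 16/2 = 8.
(Structurally: 1 ring(s) + 7 π bond(s) = 8.)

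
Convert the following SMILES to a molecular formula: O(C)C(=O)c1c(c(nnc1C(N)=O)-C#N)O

Heavy atoms from the SMILES: 8 C, 4 N, 4 O.
Implicit hydrogens by atom environment:
  4 × C (aromatic): no H
  3 × C: no H
  3 × O: no H
  2 × N (aromatic): no H
  1 × C: 3 H
  1 × N: 2 H
  1 × N: no H
  1 × O: 1 H
  Total hydrogens = 6.
Molecular formula: C8H6N4O4

C8H6N4O4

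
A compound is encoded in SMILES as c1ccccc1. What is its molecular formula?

C6H6

Heavy atoms from the SMILES: 6 C.
Implicit hydrogens by atom environment:
  6 × C (aromatic): 1 H each → 6
  Total hydrogens = 6.
Molecular formula: C6H6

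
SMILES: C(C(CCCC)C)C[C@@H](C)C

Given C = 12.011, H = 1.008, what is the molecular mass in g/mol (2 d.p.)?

Molecular formula: C11H24.
M = 11×12.011 + 24×1.008 = 156.31 g/mol.

156.31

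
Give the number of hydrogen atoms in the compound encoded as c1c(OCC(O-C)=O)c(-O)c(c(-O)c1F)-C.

11

Hydrogens are implicit in SMILES; fill each atom to its normal valence:
  5 × C (aromatic): no H
  3 × O: no H
  2 × C: 3 H each → 6
  2 × O: 1 H each → 2
  1 × C: 2 H
  1 × C (aromatic): 1 H
  1 × C: no H
  1 × F: no H
  Total hydrogens = 11.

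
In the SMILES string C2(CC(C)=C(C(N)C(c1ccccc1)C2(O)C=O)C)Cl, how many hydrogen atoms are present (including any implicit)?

Hydrogens are implicit in SMILES; fill each atom to its normal valence:
  5 × C (aromatic): 1 H each → 5
  4 × C: 1 H each → 4
  3 × C: no H
  2 × C: 3 H each → 6
  1 × C: 2 H
  1 × C (aromatic): no H
  1 × Cl: no H
  1 × N: 2 H
  1 × O: 1 H
  1 × O: no H
  Total hydrogens = 20.

20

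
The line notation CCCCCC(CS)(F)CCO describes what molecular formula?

Heavy atoms from the SMILES: 9 C, 1 F, 1 O, 1 S.
Implicit hydrogens by atom environment:
  7 × C: 2 H each → 14
  1 × C: 3 H
  1 × C: no H
  1 × F: no H
  1 × O: 1 H
  1 × S: 1 H
  Total hydrogens = 19.
Molecular formula: C9H19FOS

C9H19FOS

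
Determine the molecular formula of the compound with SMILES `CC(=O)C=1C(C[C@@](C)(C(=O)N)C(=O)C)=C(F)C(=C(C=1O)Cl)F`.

Heavy atoms from the SMILES: 14 C, 1 Cl, 2 F, 1 N, 4 O.
Implicit hydrogens by atom environment:
  6 × C (aromatic): no H
  4 × C: no H
  3 × C: 3 H each → 9
  3 × O: no H
  2 × F: no H
  1 × C: 2 H
  1 × Cl: no H
  1 × N: 2 H
  1 × O: 1 H
  Total hydrogens = 14.
Molecular formula: C14H14ClF2NO4

C14H14ClF2NO4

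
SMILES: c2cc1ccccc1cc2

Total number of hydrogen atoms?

8

Hydrogens are implicit in SMILES; fill each atom to its normal valence:
  8 × C (aromatic): 1 H each → 8
  2 × C (aromatic): no H
  Total hydrogens = 8.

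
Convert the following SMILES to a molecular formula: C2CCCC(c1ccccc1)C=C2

Heavy atoms from the SMILES: 13 C.
Implicit hydrogens by atom environment:
  5 × C (aromatic): 1 H each → 5
  4 × C: 2 H each → 8
  3 × C: 1 H each → 3
  1 × C (aromatic): no H
  Total hydrogens = 16.
Molecular formula: C13H16

C13H16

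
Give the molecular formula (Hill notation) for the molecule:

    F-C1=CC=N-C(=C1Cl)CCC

Heavy atoms from the SMILES: 8 C, 1 Cl, 1 F, 1 N.
Implicit hydrogens by atom environment:
  3 × C (aromatic): no H
  2 × C: 2 H each → 4
  2 × C (aromatic): 1 H each → 2
  1 × C: 3 H
  1 × Cl: no H
  1 × F: no H
  1 × N (aromatic): no H
  Total hydrogens = 9.
Molecular formula: C8H9ClFN

C8H9ClFN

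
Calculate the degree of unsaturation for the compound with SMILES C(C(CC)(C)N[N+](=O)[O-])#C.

3

Molecular formula from the SMILES: C6H10N2O2.
DoU = (2C + 2 + N − H − X)/2 = (2·6 + 2 + 2 − 10 − 0)/2 = 6/2 = 3.
(Structurally: 0 ring(s) + 3 π bond(s) = 3.)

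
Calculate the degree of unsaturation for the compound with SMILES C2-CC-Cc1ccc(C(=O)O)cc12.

6

Molecular formula from the SMILES: C11H12O2.
DoU = (2C + 2 + N − H − X)/2 = (2·11 + 2 + 0 − 12 − 0)/2 = 12/2 = 6.
(Structurally: 2 ring(s) + 4 π bond(s) = 6.)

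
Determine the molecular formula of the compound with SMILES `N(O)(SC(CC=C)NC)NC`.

Heavy atoms from the SMILES: 6 C, 3 N, 1 O, 1 S.
Implicit hydrogens by atom environment:
  2 × C: 3 H each → 6
  2 × C: 2 H each → 4
  2 × C: 1 H each → 2
  2 × N: 1 H each → 2
  1 × N: no H
  1 × O: 1 H
  1 × S: no H
  Total hydrogens = 15.
Molecular formula: C6H15N3OS

C6H15N3OS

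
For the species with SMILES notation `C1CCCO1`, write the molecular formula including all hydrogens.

Heavy atoms from the SMILES: 4 C, 1 O.
Implicit hydrogens by atom environment:
  4 × C: 2 H each → 8
  1 × O: no H
  Total hydrogens = 8.
Molecular formula: C4H8O

C4H8O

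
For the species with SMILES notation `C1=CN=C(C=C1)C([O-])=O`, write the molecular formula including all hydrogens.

C6H4NO2-

Heavy atoms from the SMILES: 6 C, 1 N, 2 O.
Implicit hydrogens by atom environment:
  4 × C (aromatic): 1 H each → 4
  1 × C (aromatic): no H
  1 × C: no H
  1 × N (aromatic): no H
  1 × O: no H
  1 × O (charge -1): no H
  Total hydrogens = 4.
Net charge -1.
Molecular formula: C6H4NO2-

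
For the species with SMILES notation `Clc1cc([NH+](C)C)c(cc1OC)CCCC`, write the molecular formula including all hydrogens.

C13H21ClNO+

Heavy atoms from the SMILES: 13 C, 1 Cl, 1 N, 1 O.
Implicit hydrogens by atom environment:
  4 × C: 3 H each → 12
  4 × C (aromatic): no H
  3 × C: 2 H each → 6
  2 × C (aromatic): 1 H each → 2
  1 × Cl: no H
  1 × N (charge +1): 1 H
  1 × O: no H
  Total hydrogens = 21.
Net charge +1.
Molecular formula: C13H21ClNO+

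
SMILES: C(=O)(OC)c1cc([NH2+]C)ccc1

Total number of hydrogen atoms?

Hydrogens are implicit in SMILES; fill each atom to its normal valence:
  4 × C (aromatic): 1 H each → 4
  2 × C: 3 H each → 6
  2 × C (aromatic): no H
  2 × O: no H
  1 × C: no H
  1 × N (charge +1): 2 H
  Total hydrogens = 12.

12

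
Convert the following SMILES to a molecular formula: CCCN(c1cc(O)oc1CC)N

C9H16N2O2

Heavy atoms from the SMILES: 9 C, 2 N, 2 O.
Implicit hydrogens by atom environment:
  3 × C: 2 H each → 6
  3 × C (aromatic): no H
  2 × C: 3 H each → 6
  1 × C (aromatic): 1 H
  1 × N: 2 H
  1 × N: no H
  1 × O: 1 H
  1 × O (aromatic): no H
  Total hydrogens = 16.
Molecular formula: C9H16N2O2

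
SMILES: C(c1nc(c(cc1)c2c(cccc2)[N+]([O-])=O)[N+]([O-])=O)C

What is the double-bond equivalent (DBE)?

10

Molecular formula from the SMILES: C13H11N3O4.
DoU = (2C + 2 + N − H − X)/2 = (2·13 + 2 + 3 − 11 − 0)/2 = 20/2 = 10.
(Structurally: 2 ring(s) + 8 π bond(s) = 10.)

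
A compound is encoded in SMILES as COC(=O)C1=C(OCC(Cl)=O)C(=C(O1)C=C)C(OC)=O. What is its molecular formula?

Heavy atoms from the SMILES: 12 C, 1 Cl, 7 O.
Implicit hydrogens by atom environment:
  6 × O: no H
  4 × C (aromatic): no H
  3 × C: no H
  2 × C: 3 H each → 6
  2 × C: 2 H each → 4
  1 × C: 1 H
  1 × Cl: no H
  1 × O (aromatic): no H
  Total hydrogens = 11.
Molecular formula: C12H11ClO7

C12H11ClO7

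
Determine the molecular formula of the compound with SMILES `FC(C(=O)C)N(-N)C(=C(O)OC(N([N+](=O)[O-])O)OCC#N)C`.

C9H14FN5O7

Heavy atoms from the SMILES: 9 C, 1 F, 5 N, 7 O.
Implicit hydrogens by atom environment:
  4 × C: no H
  4 × O: no H
  3 × N: no H
  2 × C: 3 H each → 6
  2 × C: 1 H each → 2
  2 × O: 1 H each → 2
  1 × C: 2 H
  1 × F: no H
  1 × N: 2 H
  1 × N (charge +1): no H
  1 × O (charge -1): no H
  Total hydrogens = 14.
Molecular formula: C9H14FN5O7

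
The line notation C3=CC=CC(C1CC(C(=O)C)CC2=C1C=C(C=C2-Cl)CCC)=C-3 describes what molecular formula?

C21H23ClO

Heavy atoms from the SMILES: 21 C, 1 Cl, 1 O.
Implicit hydrogens by atom environment:
  7 × C (aromatic): 1 H each → 7
  5 × C (aromatic): no H
  4 × C: 2 H each → 8
  2 × C: 3 H each → 6
  2 × C: 1 H each → 2
  1 × C: no H
  1 × Cl: no H
  1 × O: no H
  Total hydrogens = 23.
Molecular formula: C21H23ClO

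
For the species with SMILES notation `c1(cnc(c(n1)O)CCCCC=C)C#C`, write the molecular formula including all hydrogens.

C12H14N2O

Heavy atoms from the SMILES: 12 C, 2 N, 1 O.
Implicit hydrogens by atom environment:
  5 × C: 2 H each → 10
  3 × C (aromatic): no H
  2 × C: 1 H each → 2
  2 × N (aromatic): no H
  1 × C (aromatic): 1 H
  1 × C: no H
  1 × O: 1 H
  Total hydrogens = 14.
Molecular formula: C12H14N2O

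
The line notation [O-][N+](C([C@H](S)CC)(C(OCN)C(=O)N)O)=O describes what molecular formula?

C7H15N3O5S

Heavy atoms from the SMILES: 7 C, 3 N, 5 O, 1 S.
Implicit hydrogens by atom environment:
  3 × O: no H
  2 × C: 2 H each → 4
  2 × C: 1 H each → 2
  2 × C: no H
  2 × N: 2 H each → 4
  1 × C: 3 H
  1 × N (charge +1): no H
  1 × O: 1 H
  1 × O (charge -1): no H
  1 × S: 1 H
  Total hydrogens = 15.
Molecular formula: C7H15N3O5S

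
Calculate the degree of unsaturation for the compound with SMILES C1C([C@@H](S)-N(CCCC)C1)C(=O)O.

Molecular formula from the SMILES: C9H17NO2S.
DoU = (2C + 2 + N − H − X)/2 = (2·9 + 2 + 1 − 17 − 0)/2 = 4/2 = 2.
(Structurally: 1 ring(s) + 1 π bond(s) = 2.)

2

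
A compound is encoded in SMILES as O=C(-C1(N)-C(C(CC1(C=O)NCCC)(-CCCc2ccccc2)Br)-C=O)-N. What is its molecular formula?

C20H28BrN3O3

Heavy atoms from the SMILES: 1 Br, 20 C, 3 N, 3 O.
Implicit hydrogens by atom environment:
  6 × C: 2 H each → 12
  5 × C (aromatic): 1 H each → 5
  4 × C: no H
  3 × C: 1 H each → 3
  3 × O: no H
  2 × N: 2 H each → 4
  1 × Br: no H
  1 × C: 3 H
  1 × C (aromatic): no H
  1 × N: 1 H
  Total hydrogens = 28.
Molecular formula: C20H28BrN3O3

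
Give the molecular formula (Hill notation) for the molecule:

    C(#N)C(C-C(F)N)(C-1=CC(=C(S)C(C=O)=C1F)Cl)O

Heavy atoms from the SMILES: 11 C, 1 Cl, 2 F, 2 N, 2 O, 1 S.
Implicit hydrogens by atom environment:
  5 × C (aromatic): no H
  2 × C: 1 H each → 2
  2 × C: no H
  2 × F: no H
  1 × C: 2 H
  1 × C (aromatic): 1 H
  1 × Cl: no H
  1 × N: 2 H
  1 × N: no H
  1 × O: 1 H
  1 × O: no H
  1 × S: 1 H
  Total hydrogens = 9.
Molecular formula: C11H9ClF2N2O2S

C11H9ClF2N2O2S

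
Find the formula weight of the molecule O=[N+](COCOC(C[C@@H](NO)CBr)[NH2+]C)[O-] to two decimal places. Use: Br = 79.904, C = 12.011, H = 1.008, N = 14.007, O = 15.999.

303.13

Molecular formula: C7H17BrN3O5+.
M = 1×79.904 + 7×12.011 + 17×1.008 + 3×14.007 + 5×15.999 = 303.13 g/mol.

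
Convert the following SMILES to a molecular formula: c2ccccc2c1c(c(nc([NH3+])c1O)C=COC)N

Heavy atoms from the SMILES: 14 C, 3 N, 2 O.
Implicit hydrogens by atom environment:
  6 × C (aromatic): no H
  5 × C (aromatic): 1 H each → 5
  2 × C: 1 H each → 2
  1 × C: 3 H
  1 × N (charge +1): 3 H
  1 × N: 2 H
  1 × N (aromatic): no H
  1 × O: 1 H
  1 × O: no H
  Total hydrogens = 16.
Net charge +1.
Molecular formula: C14H16N3O2+

C14H16N3O2+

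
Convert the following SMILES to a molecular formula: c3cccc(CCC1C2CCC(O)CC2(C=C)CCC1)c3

C20H28O

Heavy atoms from the SMILES: 20 C, 1 O.
Implicit hydrogens by atom environment:
  9 × C: 2 H each → 18
  5 × C (aromatic): 1 H each → 5
  4 × C: 1 H each → 4
  1 × C: no H
  1 × C (aromatic): no H
  1 × O: 1 H
  Total hydrogens = 28.
Molecular formula: C20H28O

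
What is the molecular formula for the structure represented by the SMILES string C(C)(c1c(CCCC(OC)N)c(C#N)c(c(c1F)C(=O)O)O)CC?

Heavy atoms from the SMILES: 17 C, 1 F, 2 N, 4 O.
Implicit hydrogens by atom environment:
  6 × C (aromatic): no H
  4 × C: 2 H each → 8
  3 × C: 3 H each → 9
  2 × C: 1 H each → 2
  2 × C: no H
  2 × O: 1 H each → 2
  2 × O: no H
  1 × F: no H
  1 × N: 2 H
  1 × N: no H
  Total hydrogens = 23.
Molecular formula: C17H23FN2O4

C17H23FN2O4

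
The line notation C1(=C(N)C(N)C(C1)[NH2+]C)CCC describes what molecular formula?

Heavy atoms from the SMILES: 9 C, 3 N.
Implicit hydrogens by atom environment:
  3 × C: 2 H each → 6
  2 × C: 3 H each → 6
  2 × C: 1 H each → 2
  2 × C: no H
  2 × N: 2 H each → 4
  1 × N (charge +1): 2 H
  Total hydrogens = 20.
Net charge +1.
Molecular formula: C9H20N3+

C9H20N3+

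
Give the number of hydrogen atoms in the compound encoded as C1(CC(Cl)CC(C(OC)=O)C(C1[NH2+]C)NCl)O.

Hydrogens are implicit in SMILES; fill each atom to its normal valence:
  5 × C: 1 H each → 5
  2 × C: 3 H each → 6
  2 × C: 2 H each → 4
  2 × Cl: no H
  2 × O: no H
  1 × C: no H
  1 × N (charge +1): 2 H
  1 × N: 1 H
  1 × O: 1 H
  Total hydrogens = 19.

19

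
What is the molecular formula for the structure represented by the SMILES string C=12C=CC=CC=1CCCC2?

Heavy atoms from the SMILES: 10 C.
Implicit hydrogens by atom environment:
  4 × C: 2 H each → 8
  4 × C (aromatic): 1 H each → 4
  2 × C (aromatic): no H
  Total hydrogens = 12.
Molecular formula: C10H12

C10H12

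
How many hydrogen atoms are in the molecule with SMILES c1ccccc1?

Hydrogens are implicit in SMILES; fill each atom to its normal valence:
  6 × C (aromatic): 1 H each → 6
  Total hydrogens = 6.

6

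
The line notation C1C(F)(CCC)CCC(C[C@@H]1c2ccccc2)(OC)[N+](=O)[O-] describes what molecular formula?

C17H24FNO3

Heavy atoms from the SMILES: 17 C, 1 F, 1 N, 3 O.
Implicit hydrogens by atom environment:
  6 × C: 2 H each → 12
  5 × C (aromatic): 1 H each → 5
  2 × C: 3 H each → 6
  2 × C: no H
  2 × O: no H
  1 × C: 1 H
  1 × C (aromatic): no H
  1 × F: no H
  1 × N (charge +1): no H
  1 × O (charge -1): no H
  Total hydrogens = 24.
Molecular formula: C17H24FNO3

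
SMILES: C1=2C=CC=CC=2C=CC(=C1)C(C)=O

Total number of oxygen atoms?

The symbol for oxygen appears 1 time in the SMILES.

1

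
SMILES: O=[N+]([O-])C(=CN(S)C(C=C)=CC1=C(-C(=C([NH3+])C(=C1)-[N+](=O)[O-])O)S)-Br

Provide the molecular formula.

C12H12BrN4O5S2+

Heavy atoms from the SMILES: 1 Br, 12 C, 4 N, 5 O, 2 S.
Implicit hydrogens by atom environment:
  5 × C (aromatic): no H
  3 × C: 1 H each → 3
  2 × C: no H
  2 × N (charge +1): no H
  2 × O: no H
  2 × O (charge -1): no H
  2 × S: 1 H each → 2
  1 × Br: no H
  1 × C: 2 H
  1 × C (aromatic): 1 H
  1 × N (charge +1): 3 H
  1 × N: no H
  1 × O: 1 H
  Total hydrogens = 12.
Net charge +1.
Molecular formula: C12H12BrN4O5S2+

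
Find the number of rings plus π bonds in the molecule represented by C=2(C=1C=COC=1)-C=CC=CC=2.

Molecular formula from the SMILES: C10H8O.
DoU = (2C + 2 + N − H − X)/2 = (2·10 + 2 + 0 − 8 − 0)/2 = 14/2 = 7.
(Structurally: 2 ring(s) + 5 π bond(s) = 7.)

7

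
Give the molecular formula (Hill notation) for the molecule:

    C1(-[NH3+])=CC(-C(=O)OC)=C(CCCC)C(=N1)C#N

Heavy atoms from the SMILES: 12 C, 3 N, 2 O.
Implicit hydrogens by atom environment:
  4 × C (aromatic): no H
  3 × C: 2 H each → 6
  2 × C: 3 H each → 6
  2 × C: no H
  2 × O: no H
  1 × C (aromatic): 1 H
  1 × N (charge +1): 3 H
  1 × N (aromatic): no H
  1 × N: no H
  Total hydrogens = 16.
Net charge +1.
Molecular formula: C12H16N3O2+

C12H16N3O2+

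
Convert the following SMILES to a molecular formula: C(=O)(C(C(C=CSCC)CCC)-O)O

C10H18O3S

Heavy atoms from the SMILES: 10 C, 3 O, 1 S.
Implicit hydrogens by atom environment:
  4 × C: 1 H each → 4
  3 × C: 2 H each → 6
  2 × C: 3 H each → 6
  2 × O: 1 H each → 2
  1 × C: no H
  1 × O: no H
  1 × S: no H
  Total hydrogens = 18.
Molecular formula: C10H18O3S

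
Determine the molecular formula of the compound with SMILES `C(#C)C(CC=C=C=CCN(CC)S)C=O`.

C12H15NOS

Heavy atoms from the SMILES: 12 C, 1 N, 1 O, 1 S.
Implicit hydrogens by atom environment:
  5 × C: 1 H each → 5
  3 × C: 2 H each → 6
  3 × C: no H
  1 × C: 3 H
  1 × N: no H
  1 × O: no H
  1 × S: 1 H
  Total hydrogens = 15.
Molecular formula: C12H15NOS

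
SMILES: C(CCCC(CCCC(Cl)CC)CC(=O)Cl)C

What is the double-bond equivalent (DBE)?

1

Molecular formula from the SMILES: C14H26Cl2O.
DoU = (2C + 2 + N − H − X)/2 = (2·14 + 2 + 0 − 26 − 2)/2 = 2/2 = 1.
(Structurally: 0 ring(s) + 1 π bond(s) = 1.)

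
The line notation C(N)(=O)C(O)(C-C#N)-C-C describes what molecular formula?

C6H10N2O2

Heavy atoms from the SMILES: 6 C, 2 N, 2 O.
Implicit hydrogens by atom environment:
  3 × C: no H
  2 × C: 2 H each → 4
  1 × C: 3 H
  1 × N: 2 H
  1 × N: no H
  1 × O: 1 H
  1 × O: no H
  Total hydrogens = 10.
Molecular formula: C6H10N2O2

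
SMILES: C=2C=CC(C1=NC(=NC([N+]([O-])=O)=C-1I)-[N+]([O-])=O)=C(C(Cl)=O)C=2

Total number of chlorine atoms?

The symbol for chlorine appears 1 time in the SMILES.

1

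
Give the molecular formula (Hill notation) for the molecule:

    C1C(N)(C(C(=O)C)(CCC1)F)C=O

Heavy atoms from the SMILES: 9 C, 1 F, 1 N, 2 O.
Implicit hydrogens by atom environment:
  4 × C: 2 H each → 8
  3 × C: no H
  2 × O: no H
  1 × C: 3 H
  1 × C: 1 H
  1 × F: no H
  1 × N: 2 H
  Total hydrogens = 14.
Molecular formula: C9H14FNO2

C9H14FNO2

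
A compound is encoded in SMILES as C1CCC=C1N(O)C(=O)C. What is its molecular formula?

C7H11NO2

Heavy atoms from the SMILES: 7 C, 1 N, 2 O.
Implicit hydrogens by atom environment:
  3 × C: 2 H each → 6
  2 × C: no H
  1 × C: 3 H
  1 × C: 1 H
  1 × N: no H
  1 × O: 1 H
  1 × O: no H
  Total hydrogens = 11.
Molecular formula: C7H11NO2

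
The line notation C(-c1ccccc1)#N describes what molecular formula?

C7H5N

Heavy atoms from the SMILES: 7 C, 1 N.
Implicit hydrogens by atom environment:
  5 × C (aromatic): 1 H each → 5
  1 × C (aromatic): no H
  1 × C: no H
  1 × N: no H
  Total hydrogens = 5.
Molecular formula: C7H5N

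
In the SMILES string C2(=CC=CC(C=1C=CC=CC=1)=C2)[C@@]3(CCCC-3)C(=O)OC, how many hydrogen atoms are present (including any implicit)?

Hydrogens are implicit in SMILES; fill each atom to its normal valence:
  9 × C (aromatic): 1 H each → 9
  4 × C: 2 H each → 8
  3 × C (aromatic): no H
  2 × C: no H
  2 × O: no H
  1 × C: 3 H
  Total hydrogens = 20.

20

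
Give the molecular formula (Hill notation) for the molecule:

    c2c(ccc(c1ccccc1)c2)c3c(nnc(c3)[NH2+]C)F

Heavy atoms from the SMILES: 17 C, 1 F, 3 N.
Implicit hydrogens by atom environment:
  10 × C (aromatic): 1 H each → 10
  6 × C (aromatic): no H
  2 × N (aromatic): no H
  1 × C: 3 H
  1 × F: no H
  1 × N (charge +1): 2 H
  Total hydrogens = 15.
Net charge +1.
Molecular formula: C17H15FN3+

C17H15FN3+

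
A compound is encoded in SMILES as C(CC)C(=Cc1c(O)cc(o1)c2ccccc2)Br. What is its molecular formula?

C15H15BrO2

Heavy atoms from the SMILES: 1 Br, 15 C, 2 O.
Implicit hydrogens by atom environment:
  6 × C (aromatic): 1 H each → 6
  4 × C (aromatic): no H
  2 × C: 2 H each → 4
  1 × Br: no H
  1 × C: 3 H
  1 × C: 1 H
  1 × C: no H
  1 × O: 1 H
  1 × O (aromatic): no H
  Total hydrogens = 15.
Molecular formula: C15H15BrO2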